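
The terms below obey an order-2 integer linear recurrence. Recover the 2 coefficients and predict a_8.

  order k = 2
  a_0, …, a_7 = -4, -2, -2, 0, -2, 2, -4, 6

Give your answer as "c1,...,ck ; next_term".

  a_2 = -1·-2 + 1·-4 = -2
  a_3 = -1·-2 + 1·-2 = 0
  a_4 = -1·0 + 1·-2 = -2
  a_5 = -1·-2 + 1·0 = 2
  a_6 = -1·2 + 1·-2 = -4
  a_7 = -1·-4 + 1·2 = 6
  a_8 = -1·6 + 1·-4 = -10

-1,1 ; -10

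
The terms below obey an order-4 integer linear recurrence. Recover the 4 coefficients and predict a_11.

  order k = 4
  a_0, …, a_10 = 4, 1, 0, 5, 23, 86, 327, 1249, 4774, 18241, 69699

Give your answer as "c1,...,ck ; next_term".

  a_4 = 3·5 + 3·0 + 0·1 + 2·4 = 23
  a_5 = 3·23 + 3·5 + 0·0 + 2·1 = 86
  a_6 = 3·86 + 3·23 + 0·5 + 2·0 = 327
  a_7 = 3·327 + 3·86 + 0·23 + 2·5 = 1249
  a_8 = 3·1249 + 3·327 + 0·86 + 2·23 = 4774
  a_9 = 3·4774 + 3·1249 + 0·327 + 2·86 = 18241
  a_10 = 3·18241 + 3·4774 + 0·1249 + 2·327 = 69699
  a_11 = 3·69699 + 3·18241 + 0·4774 + 2·1249 = 266318

3,3,0,2 ; 266318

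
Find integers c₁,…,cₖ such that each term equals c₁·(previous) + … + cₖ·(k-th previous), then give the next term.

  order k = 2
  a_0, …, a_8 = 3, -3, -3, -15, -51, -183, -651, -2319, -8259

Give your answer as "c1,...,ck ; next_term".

  a_2 = 3·-3 + 2·3 = -3
  a_3 = 3·-3 + 2·-3 = -15
  a_4 = 3·-15 + 2·-3 = -51
  a_5 = 3·-51 + 2·-15 = -183
  a_6 = 3·-183 + 2·-51 = -651
  a_7 = 3·-651 + 2·-183 = -2319
  a_8 = 3·-2319 + 2·-651 = -8259
  a_9 = 3·-8259 + 2·-2319 = -29415

3,2 ; -29415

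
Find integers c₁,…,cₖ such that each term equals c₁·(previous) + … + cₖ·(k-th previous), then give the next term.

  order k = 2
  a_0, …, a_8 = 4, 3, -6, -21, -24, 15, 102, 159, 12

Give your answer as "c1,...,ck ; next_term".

2,-3 ; -453

  a_2 = 2·3 + -3·4 = -6
  a_3 = 2·-6 + -3·3 = -21
  a_4 = 2·-21 + -3·-6 = -24
  a_5 = 2·-24 + -3·-21 = 15
  a_6 = 2·15 + -3·-24 = 102
  a_7 = 2·102 + -3·15 = 159
  a_8 = 2·159 + -3·102 = 12
  a_9 = 2·12 + -3·159 = -453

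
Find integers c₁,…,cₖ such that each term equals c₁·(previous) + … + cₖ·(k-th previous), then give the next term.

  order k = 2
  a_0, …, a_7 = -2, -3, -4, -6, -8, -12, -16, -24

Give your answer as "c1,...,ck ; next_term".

0,2 ; -32

  a_2 = 0·-3 + 2·-2 = -4
  a_3 = 0·-4 + 2·-3 = -6
  a_4 = 0·-6 + 2·-4 = -8
  a_5 = 0·-8 + 2·-6 = -12
  a_6 = 0·-12 + 2·-8 = -16
  a_7 = 0·-16 + 2·-12 = -24
  a_8 = 0·-24 + 2·-16 = -32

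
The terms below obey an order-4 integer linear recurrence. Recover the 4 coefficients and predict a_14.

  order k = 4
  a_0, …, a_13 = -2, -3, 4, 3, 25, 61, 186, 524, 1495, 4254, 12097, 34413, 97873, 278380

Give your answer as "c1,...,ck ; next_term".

  a_4 = 2·3 + 3·4 + -1·-3 + -2·-2 = 25
  a_5 = 2·25 + 3·3 + -1·4 + -2·-3 = 61
  a_6 = 2·61 + 3·25 + -1·3 + -2·4 = 186
  a_7 = 2·186 + 3·61 + -1·25 + -2·3 = 524
  a_8 = 2·524 + 3·186 + -1·61 + -2·25 = 1495
  a_9 = 2·1495 + 3·524 + -1·186 + -2·61 = 4254
  a_10 = 2·4254 + 3·1495 + -1·524 + -2·186 = 12097
  a_11 = 2·12097 + 3·4254 + -1·1495 + -2·524 = 34413
  a_12 = 2·34413 + 3·12097 + -1·4254 + -2·1495 = 97873
  a_13 = 2·97873 + 3·34413 + -1·12097 + -2·4254 = 278380
  a_14 = 2·278380 + 3·97873 + -1·34413 + -2·12097 = 791772

2,3,-1,-2 ; 791772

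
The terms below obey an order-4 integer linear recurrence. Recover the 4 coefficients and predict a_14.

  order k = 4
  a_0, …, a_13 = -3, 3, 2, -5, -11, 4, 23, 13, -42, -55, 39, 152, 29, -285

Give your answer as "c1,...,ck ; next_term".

0,-1,-2,1 ; -294

  a_4 = 0·-5 + -1·2 + -2·3 + 1·-3 = -11
  a_5 = 0·-11 + -1·-5 + -2·2 + 1·3 = 4
  a_6 = 0·4 + -1·-11 + -2·-5 + 1·2 = 23
  a_7 = 0·23 + -1·4 + -2·-11 + 1·-5 = 13
  a_8 = 0·13 + -1·23 + -2·4 + 1·-11 = -42
  a_9 = 0·-42 + -1·13 + -2·23 + 1·4 = -55
  a_10 = 0·-55 + -1·-42 + -2·13 + 1·23 = 39
  a_11 = 0·39 + -1·-55 + -2·-42 + 1·13 = 152
  a_12 = 0·152 + -1·39 + -2·-55 + 1·-42 = 29
  a_13 = 0·29 + -1·152 + -2·39 + 1·-55 = -285
  a_14 = 0·-285 + -1·29 + -2·152 + 1·39 = -294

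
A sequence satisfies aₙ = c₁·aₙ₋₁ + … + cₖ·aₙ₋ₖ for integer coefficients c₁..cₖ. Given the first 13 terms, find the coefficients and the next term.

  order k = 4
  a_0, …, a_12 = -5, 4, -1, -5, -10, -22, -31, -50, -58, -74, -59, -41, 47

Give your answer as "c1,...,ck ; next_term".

  a_4 = 1·-5 + 2·-1 + -2·4 + -1·-5 = -10
  a_5 = 1·-10 + 2·-5 + -2·-1 + -1·4 = -22
  a_6 = 1·-22 + 2·-10 + -2·-5 + -1·-1 = -31
  a_7 = 1·-31 + 2·-22 + -2·-10 + -1·-5 = -50
  a_8 = 1·-50 + 2·-31 + -2·-22 + -1·-10 = -58
  a_9 = 1·-58 + 2·-50 + -2·-31 + -1·-22 = -74
  a_10 = 1·-74 + 2·-58 + -2·-50 + -1·-31 = -59
  a_11 = 1·-59 + 2·-74 + -2·-58 + -1·-50 = -41
  a_12 = 1·-41 + 2·-59 + -2·-74 + -1·-58 = 47
  a_13 = 1·47 + 2·-41 + -2·-59 + -1·-74 = 157

1,2,-2,-1 ; 157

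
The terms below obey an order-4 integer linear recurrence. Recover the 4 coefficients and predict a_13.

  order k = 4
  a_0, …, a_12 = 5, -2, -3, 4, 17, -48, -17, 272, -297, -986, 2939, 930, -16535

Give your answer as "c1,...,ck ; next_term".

-1,-4,3,3 ; 18674

  a_4 = -1·4 + -4·-3 + 3·-2 + 3·5 = 17
  a_5 = -1·17 + -4·4 + 3·-3 + 3·-2 = -48
  a_6 = -1·-48 + -4·17 + 3·4 + 3·-3 = -17
  a_7 = -1·-17 + -4·-48 + 3·17 + 3·4 = 272
  a_8 = -1·272 + -4·-17 + 3·-48 + 3·17 = -297
  a_9 = -1·-297 + -4·272 + 3·-17 + 3·-48 = -986
  a_10 = -1·-986 + -4·-297 + 3·272 + 3·-17 = 2939
  a_11 = -1·2939 + -4·-986 + 3·-297 + 3·272 = 930
  a_12 = -1·930 + -4·2939 + 3·-986 + 3·-297 = -16535
  a_13 = -1·-16535 + -4·930 + 3·2939 + 3·-986 = 18674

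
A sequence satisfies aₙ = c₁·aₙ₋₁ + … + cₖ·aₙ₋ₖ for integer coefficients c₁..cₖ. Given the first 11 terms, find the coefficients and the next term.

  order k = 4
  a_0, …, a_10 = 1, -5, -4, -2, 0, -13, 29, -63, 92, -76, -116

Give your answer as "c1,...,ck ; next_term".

  a_4 = -3·-2 + -2·-4 + 3·-5 + 1·1 = 0
  a_5 = -3·0 + -2·-2 + 3·-4 + 1·-5 = -13
  a_6 = -3·-13 + -2·0 + 3·-2 + 1·-4 = 29
  a_7 = -3·29 + -2·-13 + 3·0 + 1·-2 = -63
  a_8 = -3·-63 + -2·29 + 3·-13 + 1·0 = 92
  a_9 = -3·92 + -2·-63 + 3·29 + 1·-13 = -76
  a_10 = -3·-76 + -2·92 + 3·-63 + 1·29 = -116
  a_11 = -3·-116 + -2·-76 + 3·92 + 1·-63 = 713

-3,-2,3,1 ; 713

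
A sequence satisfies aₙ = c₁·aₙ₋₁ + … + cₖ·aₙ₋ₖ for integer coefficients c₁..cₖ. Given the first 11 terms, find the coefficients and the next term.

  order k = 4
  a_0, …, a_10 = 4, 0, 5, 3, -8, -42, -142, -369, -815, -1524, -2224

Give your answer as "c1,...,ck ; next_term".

  a_4 = 3·3 + -1·5 + -3·0 + -3·4 = -8
  a_5 = 3·-8 + -1·3 + -3·5 + -3·0 = -42
  a_6 = 3·-42 + -1·-8 + -3·3 + -3·5 = -142
  a_7 = 3·-142 + -1·-42 + -3·-8 + -3·3 = -369
  a_8 = 3·-369 + -1·-142 + -3·-42 + -3·-8 = -815
  a_9 = 3·-815 + -1·-369 + -3·-142 + -3·-42 = -1524
  a_10 = 3·-1524 + -1·-815 + -3·-369 + -3·-142 = -2224
  a_11 = 3·-2224 + -1·-1524 + -3·-815 + -3·-369 = -1596

3,-1,-3,-3 ; -1596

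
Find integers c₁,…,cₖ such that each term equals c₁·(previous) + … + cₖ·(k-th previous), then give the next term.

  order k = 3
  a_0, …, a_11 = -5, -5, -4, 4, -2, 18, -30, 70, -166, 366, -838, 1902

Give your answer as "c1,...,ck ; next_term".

-1,2,-2 ; -4310

  a_3 = -1·-4 + 2·-5 + -2·-5 = 4
  a_4 = -1·4 + 2·-4 + -2·-5 = -2
  a_5 = -1·-2 + 2·4 + -2·-4 = 18
  a_6 = -1·18 + 2·-2 + -2·4 = -30
  a_7 = -1·-30 + 2·18 + -2·-2 = 70
  a_8 = -1·70 + 2·-30 + -2·18 = -166
  a_9 = -1·-166 + 2·70 + -2·-30 = 366
  a_10 = -1·366 + 2·-166 + -2·70 = -838
  a_11 = -1·-838 + 2·366 + -2·-166 = 1902
  a_12 = -1·1902 + 2·-838 + -2·366 = -4310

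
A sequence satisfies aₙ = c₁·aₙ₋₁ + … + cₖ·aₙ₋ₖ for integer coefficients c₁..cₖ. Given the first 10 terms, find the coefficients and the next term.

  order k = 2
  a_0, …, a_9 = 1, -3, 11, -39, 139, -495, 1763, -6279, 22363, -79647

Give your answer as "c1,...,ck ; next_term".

-3,2 ; 283667

  a_2 = -3·-3 + 2·1 = 11
  a_3 = -3·11 + 2·-3 = -39
  a_4 = -3·-39 + 2·11 = 139
  a_5 = -3·139 + 2·-39 = -495
  a_6 = -3·-495 + 2·139 = 1763
  a_7 = -3·1763 + 2·-495 = -6279
  a_8 = -3·-6279 + 2·1763 = 22363
  a_9 = -3·22363 + 2·-6279 = -79647
  a_10 = -3·-79647 + 2·22363 = 283667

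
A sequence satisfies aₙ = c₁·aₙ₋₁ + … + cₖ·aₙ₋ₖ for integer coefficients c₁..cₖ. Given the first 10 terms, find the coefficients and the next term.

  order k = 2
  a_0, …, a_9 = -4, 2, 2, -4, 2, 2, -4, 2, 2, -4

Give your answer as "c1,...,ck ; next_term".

-1,-1 ; 2

  a_2 = -1·2 + -1·-4 = 2
  a_3 = -1·2 + -1·2 = -4
  a_4 = -1·-4 + -1·2 = 2
  a_5 = -1·2 + -1·-4 = 2
  a_6 = -1·2 + -1·2 = -4
  a_7 = -1·-4 + -1·2 = 2
  a_8 = -1·2 + -1·-4 = 2
  a_9 = -1·2 + -1·2 = -4
  a_10 = -1·-4 + -1·2 = 2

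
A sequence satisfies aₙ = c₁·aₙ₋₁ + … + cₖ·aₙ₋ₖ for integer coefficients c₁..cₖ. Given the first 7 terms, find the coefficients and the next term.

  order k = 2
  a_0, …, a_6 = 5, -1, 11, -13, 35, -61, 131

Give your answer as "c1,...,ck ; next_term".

  a_2 = -1·-1 + 2·5 = 11
  a_3 = -1·11 + 2·-1 = -13
  a_4 = -1·-13 + 2·11 = 35
  a_5 = -1·35 + 2·-13 = -61
  a_6 = -1·-61 + 2·35 = 131
  a_7 = -1·131 + 2·-61 = -253

-1,2 ; -253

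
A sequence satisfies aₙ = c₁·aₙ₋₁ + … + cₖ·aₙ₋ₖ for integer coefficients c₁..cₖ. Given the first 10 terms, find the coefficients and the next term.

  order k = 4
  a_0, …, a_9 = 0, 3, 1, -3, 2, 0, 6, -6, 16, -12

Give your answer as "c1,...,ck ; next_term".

0,2,0,2 ; 44

  a_4 = 0·-3 + 2·1 + 0·3 + 2·0 = 2
  a_5 = 0·2 + 2·-3 + 0·1 + 2·3 = 0
  a_6 = 0·0 + 2·2 + 0·-3 + 2·1 = 6
  a_7 = 0·6 + 2·0 + 0·2 + 2·-3 = -6
  a_8 = 0·-6 + 2·6 + 0·0 + 2·2 = 16
  a_9 = 0·16 + 2·-6 + 0·6 + 2·0 = -12
  a_10 = 0·-12 + 2·16 + 0·-6 + 2·6 = 44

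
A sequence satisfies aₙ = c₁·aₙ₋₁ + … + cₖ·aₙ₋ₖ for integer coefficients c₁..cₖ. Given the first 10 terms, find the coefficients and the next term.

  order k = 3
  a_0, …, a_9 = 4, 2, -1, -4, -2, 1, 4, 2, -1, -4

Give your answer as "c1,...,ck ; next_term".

  a_3 = 0·-1 + 0·2 + -1·4 = -4
  a_4 = 0·-4 + 0·-1 + -1·2 = -2
  a_5 = 0·-2 + 0·-4 + -1·-1 = 1
  a_6 = 0·1 + 0·-2 + -1·-4 = 4
  a_7 = 0·4 + 0·1 + -1·-2 = 2
  a_8 = 0·2 + 0·4 + -1·1 = -1
  a_9 = 0·-1 + 0·2 + -1·4 = -4
  a_10 = 0·-4 + 0·-1 + -1·2 = -2

0,0,-1 ; -2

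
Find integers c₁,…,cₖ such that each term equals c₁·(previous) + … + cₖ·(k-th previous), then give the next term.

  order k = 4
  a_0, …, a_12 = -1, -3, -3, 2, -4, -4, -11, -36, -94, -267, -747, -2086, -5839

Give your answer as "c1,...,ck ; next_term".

2,2,1,-1 ; -16330

  a_4 = 2·2 + 2·-3 + 1·-3 + -1·-1 = -4
  a_5 = 2·-4 + 2·2 + 1·-3 + -1·-3 = -4
  a_6 = 2·-4 + 2·-4 + 1·2 + -1·-3 = -11
  a_7 = 2·-11 + 2·-4 + 1·-4 + -1·2 = -36
  a_8 = 2·-36 + 2·-11 + 1·-4 + -1·-4 = -94
  a_9 = 2·-94 + 2·-36 + 1·-11 + -1·-4 = -267
  a_10 = 2·-267 + 2·-94 + 1·-36 + -1·-11 = -747
  a_11 = 2·-747 + 2·-267 + 1·-94 + -1·-36 = -2086
  a_12 = 2·-2086 + 2·-747 + 1·-267 + -1·-94 = -5839
  a_13 = 2·-5839 + 2·-2086 + 1·-747 + -1·-267 = -16330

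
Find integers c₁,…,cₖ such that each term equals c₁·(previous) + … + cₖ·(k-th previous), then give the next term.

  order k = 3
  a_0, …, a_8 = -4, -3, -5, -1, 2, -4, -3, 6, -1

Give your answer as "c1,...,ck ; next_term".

  a_3 = 0·-5 + -1·-3 + 1·-4 = -1
  a_4 = 0·-1 + -1·-5 + 1·-3 = 2
  a_5 = 0·2 + -1·-1 + 1·-5 = -4
  a_6 = 0·-4 + -1·2 + 1·-1 = -3
  a_7 = 0·-3 + -1·-4 + 1·2 = 6
  a_8 = 0·6 + -1·-3 + 1·-4 = -1
  a_9 = 0·-1 + -1·6 + 1·-3 = -9

0,-1,1 ; -9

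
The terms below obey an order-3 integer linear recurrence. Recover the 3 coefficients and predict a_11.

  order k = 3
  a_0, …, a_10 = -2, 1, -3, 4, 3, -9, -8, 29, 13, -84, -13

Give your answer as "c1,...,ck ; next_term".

-1,-3,-2 ; 239

  a_3 = -1·-3 + -3·1 + -2·-2 = 4
  a_4 = -1·4 + -3·-3 + -2·1 = 3
  a_5 = -1·3 + -3·4 + -2·-3 = -9
  a_6 = -1·-9 + -3·3 + -2·4 = -8
  a_7 = -1·-8 + -3·-9 + -2·3 = 29
  a_8 = -1·29 + -3·-8 + -2·-9 = 13
  a_9 = -1·13 + -3·29 + -2·-8 = -84
  a_10 = -1·-84 + -3·13 + -2·29 = -13
  a_11 = -1·-13 + -3·-84 + -2·13 = 239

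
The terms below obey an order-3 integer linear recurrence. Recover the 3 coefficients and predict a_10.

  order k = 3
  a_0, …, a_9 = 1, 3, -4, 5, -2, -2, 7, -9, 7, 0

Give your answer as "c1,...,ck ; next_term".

  a_3 = -1·-4 + 0·3 + 1·1 = 5
  a_4 = -1·5 + 0·-4 + 1·3 = -2
  a_5 = -1·-2 + 0·5 + 1·-4 = -2
  a_6 = -1·-2 + 0·-2 + 1·5 = 7
  a_7 = -1·7 + 0·-2 + 1·-2 = -9
  a_8 = -1·-9 + 0·7 + 1·-2 = 7
  a_9 = -1·7 + 0·-9 + 1·7 = 0
  a_10 = -1·0 + 0·7 + 1·-9 = -9

-1,0,1 ; -9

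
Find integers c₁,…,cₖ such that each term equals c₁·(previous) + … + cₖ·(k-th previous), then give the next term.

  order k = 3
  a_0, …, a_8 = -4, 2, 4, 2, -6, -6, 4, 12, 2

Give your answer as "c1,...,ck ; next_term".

0,-1,-1 ; -16

  a_3 = 0·4 + -1·2 + -1·-4 = 2
  a_4 = 0·2 + -1·4 + -1·2 = -6
  a_5 = 0·-6 + -1·2 + -1·4 = -6
  a_6 = 0·-6 + -1·-6 + -1·2 = 4
  a_7 = 0·4 + -1·-6 + -1·-6 = 12
  a_8 = 0·12 + -1·4 + -1·-6 = 2
  a_9 = 0·2 + -1·12 + -1·4 = -16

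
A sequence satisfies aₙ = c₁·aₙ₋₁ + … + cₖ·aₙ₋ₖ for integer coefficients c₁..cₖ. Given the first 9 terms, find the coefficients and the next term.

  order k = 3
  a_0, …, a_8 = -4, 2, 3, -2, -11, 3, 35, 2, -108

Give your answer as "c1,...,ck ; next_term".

  a_3 = 0·3 + -3·2 + -1·-4 = -2
  a_4 = 0·-2 + -3·3 + -1·2 = -11
  a_5 = 0·-11 + -3·-2 + -1·3 = 3
  a_6 = 0·3 + -3·-11 + -1·-2 = 35
  a_7 = 0·35 + -3·3 + -1·-11 = 2
  a_8 = 0·2 + -3·35 + -1·3 = -108
  a_9 = 0·-108 + -3·2 + -1·35 = -41

0,-3,-1 ; -41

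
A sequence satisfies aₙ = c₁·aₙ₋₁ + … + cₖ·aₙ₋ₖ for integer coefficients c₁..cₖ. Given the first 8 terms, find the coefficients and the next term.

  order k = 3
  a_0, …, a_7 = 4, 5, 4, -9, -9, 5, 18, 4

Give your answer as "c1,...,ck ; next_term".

0,-1,-1 ; -23

  a_3 = 0·4 + -1·5 + -1·4 = -9
  a_4 = 0·-9 + -1·4 + -1·5 = -9
  a_5 = 0·-9 + -1·-9 + -1·4 = 5
  a_6 = 0·5 + -1·-9 + -1·-9 = 18
  a_7 = 0·18 + -1·5 + -1·-9 = 4
  a_8 = 0·4 + -1·18 + -1·5 = -23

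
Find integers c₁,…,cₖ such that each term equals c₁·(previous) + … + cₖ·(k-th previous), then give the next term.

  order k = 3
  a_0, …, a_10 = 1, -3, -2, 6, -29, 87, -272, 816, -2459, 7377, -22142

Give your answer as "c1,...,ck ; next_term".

  a_3 = -3·-2 + 1·-3 + 3·1 = 6
  a_4 = -3·6 + 1·-2 + 3·-3 = -29
  a_5 = -3·-29 + 1·6 + 3·-2 = 87
  a_6 = -3·87 + 1·-29 + 3·6 = -272
  a_7 = -3·-272 + 1·87 + 3·-29 = 816
  a_8 = -3·816 + 1·-272 + 3·87 = -2459
  a_9 = -3·-2459 + 1·816 + 3·-272 = 7377
  a_10 = -3·7377 + 1·-2459 + 3·816 = -22142
  a_11 = -3·-22142 + 1·7377 + 3·-2459 = 66426

-3,1,3 ; 66426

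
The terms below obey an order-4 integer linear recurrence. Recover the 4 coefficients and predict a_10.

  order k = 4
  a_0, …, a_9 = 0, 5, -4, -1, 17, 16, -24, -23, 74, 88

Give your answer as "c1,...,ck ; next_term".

  a_4 = 1·-1 + -2·-4 + 2·5 + 1·0 = 17
  a_5 = 1·17 + -2·-1 + 2·-4 + 1·5 = 16
  a_6 = 1·16 + -2·17 + 2·-1 + 1·-4 = -24
  a_7 = 1·-24 + -2·16 + 2·17 + 1·-1 = -23
  a_8 = 1·-23 + -2·-24 + 2·16 + 1·17 = 74
  a_9 = 1·74 + -2·-23 + 2·-24 + 1·16 = 88
  a_10 = 1·88 + -2·74 + 2·-23 + 1·-24 = -130

1,-2,2,1 ; -130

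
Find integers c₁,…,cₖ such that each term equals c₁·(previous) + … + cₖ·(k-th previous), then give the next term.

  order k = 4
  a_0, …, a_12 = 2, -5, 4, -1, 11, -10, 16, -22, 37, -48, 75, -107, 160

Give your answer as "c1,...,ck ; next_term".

  a_4 = 0·-1 + 1·4 + -1·-5 + 1·2 = 11
  a_5 = 0·11 + 1·-1 + -1·4 + 1·-5 = -10
  a_6 = 0·-10 + 1·11 + -1·-1 + 1·4 = 16
  a_7 = 0·16 + 1·-10 + -1·11 + 1·-1 = -22
  a_8 = 0·-22 + 1·16 + -1·-10 + 1·11 = 37
  a_9 = 0·37 + 1·-22 + -1·16 + 1·-10 = -48
  a_10 = 0·-48 + 1·37 + -1·-22 + 1·16 = 75
  a_11 = 0·75 + 1·-48 + -1·37 + 1·-22 = -107
  a_12 = 0·-107 + 1·75 + -1·-48 + 1·37 = 160
  a_13 = 0·160 + 1·-107 + -1·75 + 1·-48 = -230

0,1,-1,1 ; -230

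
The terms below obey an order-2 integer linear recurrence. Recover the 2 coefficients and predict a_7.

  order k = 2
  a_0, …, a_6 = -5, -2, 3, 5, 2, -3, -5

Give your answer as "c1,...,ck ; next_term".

1,-1 ; -2

  a_2 = 1·-2 + -1·-5 = 3
  a_3 = 1·3 + -1·-2 = 5
  a_4 = 1·5 + -1·3 = 2
  a_5 = 1·2 + -1·5 = -3
  a_6 = 1·-3 + -1·2 = -5
  a_7 = 1·-5 + -1·-3 = -2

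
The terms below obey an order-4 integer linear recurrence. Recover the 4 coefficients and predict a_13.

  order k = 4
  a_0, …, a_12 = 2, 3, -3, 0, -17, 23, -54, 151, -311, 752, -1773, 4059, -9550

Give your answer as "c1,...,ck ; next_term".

  a_4 = -1·0 + 2·-3 + -3·3 + -1·2 = -17
  a_5 = -1·-17 + 2·0 + -3·-3 + -1·3 = 23
  a_6 = -1·23 + 2·-17 + -3·0 + -1·-3 = -54
  a_7 = -1·-54 + 2·23 + -3·-17 + -1·0 = 151
  a_8 = -1·151 + 2·-54 + -3·23 + -1·-17 = -311
  a_9 = -1·-311 + 2·151 + -3·-54 + -1·23 = 752
  a_10 = -1·752 + 2·-311 + -3·151 + -1·-54 = -1773
  a_11 = -1·-1773 + 2·752 + -3·-311 + -1·151 = 4059
  a_12 = -1·4059 + 2·-1773 + -3·752 + -1·-311 = -9550
  a_13 = -1·-9550 + 2·4059 + -3·-1773 + -1·752 = 22235

-1,2,-3,-1 ; 22235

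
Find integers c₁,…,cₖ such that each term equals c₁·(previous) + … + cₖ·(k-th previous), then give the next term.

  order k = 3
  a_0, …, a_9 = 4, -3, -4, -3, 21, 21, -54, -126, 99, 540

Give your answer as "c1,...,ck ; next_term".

0,-3,-3 ; 81

  a_3 = 0·-4 + -3·-3 + -3·4 = -3
  a_4 = 0·-3 + -3·-4 + -3·-3 = 21
  a_5 = 0·21 + -3·-3 + -3·-4 = 21
  a_6 = 0·21 + -3·21 + -3·-3 = -54
  a_7 = 0·-54 + -3·21 + -3·21 = -126
  a_8 = 0·-126 + -3·-54 + -3·21 = 99
  a_9 = 0·99 + -3·-126 + -3·-54 = 540
  a_10 = 0·540 + -3·99 + -3·-126 = 81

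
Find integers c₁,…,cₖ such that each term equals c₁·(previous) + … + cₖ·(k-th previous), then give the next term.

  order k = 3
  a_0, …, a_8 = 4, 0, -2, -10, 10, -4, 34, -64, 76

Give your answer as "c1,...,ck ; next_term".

  a_3 = -1·-2 + 0·0 + -3·4 = -10
  a_4 = -1·-10 + 0·-2 + -3·0 = 10
  a_5 = -1·10 + 0·-10 + -3·-2 = -4
  a_6 = -1·-4 + 0·10 + -3·-10 = 34
  a_7 = -1·34 + 0·-4 + -3·10 = -64
  a_8 = -1·-64 + 0·34 + -3·-4 = 76
  a_9 = -1·76 + 0·-64 + -3·34 = -178

-1,0,-3 ; -178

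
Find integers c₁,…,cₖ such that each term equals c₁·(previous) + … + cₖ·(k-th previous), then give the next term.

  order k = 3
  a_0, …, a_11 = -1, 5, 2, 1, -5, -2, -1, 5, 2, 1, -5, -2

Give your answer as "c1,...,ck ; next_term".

0,0,-1 ; -1

  a_3 = 0·2 + 0·5 + -1·-1 = 1
  a_4 = 0·1 + 0·2 + -1·5 = -5
  a_5 = 0·-5 + 0·1 + -1·2 = -2
  a_6 = 0·-2 + 0·-5 + -1·1 = -1
  a_7 = 0·-1 + 0·-2 + -1·-5 = 5
  a_8 = 0·5 + 0·-1 + -1·-2 = 2
  a_9 = 0·2 + 0·5 + -1·-1 = 1
  a_10 = 0·1 + 0·2 + -1·5 = -5
  a_11 = 0·-5 + 0·1 + -1·2 = -2
  a_12 = 0·-2 + 0·-5 + -1·1 = -1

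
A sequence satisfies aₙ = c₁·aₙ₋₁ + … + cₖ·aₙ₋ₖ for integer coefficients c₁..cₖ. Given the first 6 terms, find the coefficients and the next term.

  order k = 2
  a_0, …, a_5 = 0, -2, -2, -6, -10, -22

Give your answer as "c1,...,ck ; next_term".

1,2 ; -42

  a_2 = 1·-2 + 2·0 = -2
  a_3 = 1·-2 + 2·-2 = -6
  a_4 = 1·-6 + 2·-2 = -10
  a_5 = 1·-10 + 2·-6 = -22
  a_6 = 1·-22 + 2·-10 = -42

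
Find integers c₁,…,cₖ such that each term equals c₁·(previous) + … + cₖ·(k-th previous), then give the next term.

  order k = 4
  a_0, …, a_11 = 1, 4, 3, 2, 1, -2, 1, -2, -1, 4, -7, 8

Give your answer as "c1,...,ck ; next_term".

  a_4 = -1·2 + 0·3 + 1·4 + -1·1 = 1
  a_5 = -1·1 + 0·2 + 1·3 + -1·4 = -2
  a_6 = -1·-2 + 0·1 + 1·2 + -1·3 = 1
  a_7 = -1·1 + 0·-2 + 1·1 + -1·2 = -2
  a_8 = -1·-2 + 0·1 + 1·-2 + -1·1 = -1
  a_9 = -1·-1 + 0·-2 + 1·1 + -1·-2 = 4
  a_10 = -1·4 + 0·-1 + 1·-2 + -1·1 = -7
  a_11 = -1·-7 + 0·4 + 1·-1 + -1·-2 = 8
  a_12 = -1·8 + 0·-7 + 1·4 + -1·-1 = -3

-1,0,1,-1 ; -3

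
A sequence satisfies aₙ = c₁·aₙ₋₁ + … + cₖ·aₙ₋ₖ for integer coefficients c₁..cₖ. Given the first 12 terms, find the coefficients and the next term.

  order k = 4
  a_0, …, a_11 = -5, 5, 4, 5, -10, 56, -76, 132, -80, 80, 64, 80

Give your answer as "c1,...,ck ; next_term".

-2,0,4,4 ; -160

  a_4 = -2·5 + 0·4 + 4·5 + 4·-5 = -10
  a_5 = -2·-10 + 0·5 + 4·4 + 4·5 = 56
  a_6 = -2·56 + 0·-10 + 4·5 + 4·4 = -76
  a_7 = -2·-76 + 0·56 + 4·-10 + 4·5 = 132
  a_8 = -2·132 + 0·-76 + 4·56 + 4·-10 = -80
  a_9 = -2·-80 + 0·132 + 4·-76 + 4·56 = 80
  a_10 = -2·80 + 0·-80 + 4·132 + 4·-76 = 64
  a_11 = -2·64 + 0·80 + 4·-80 + 4·132 = 80
  a_12 = -2·80 + 0·64 + 4·80 + 4·-80 = -160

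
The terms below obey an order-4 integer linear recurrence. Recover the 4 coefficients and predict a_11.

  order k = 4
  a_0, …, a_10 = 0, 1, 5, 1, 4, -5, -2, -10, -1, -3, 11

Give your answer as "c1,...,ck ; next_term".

0,1,-1,-1 ; 8

  a_4 = 0·1 + 1·5 + -1·1 + -1·0 = 4
  a_5 = 0·4 + 1·1 + -1·5 + -1·1 = -5
  a_6 = 0·-5 + 1·4 + -1·1 + -1·5 = -2
  a_7 = 0·-2 + 1·-5 + -1·4 + -1·1 = -10
  a_8 = 0·-10 + 1·-2 + -1·-5 + -1·4 = -1
  a_9 = 0·-1 + 1·-10 + -1·-2 + -1·-5 = -3
  a_10 = 0·-3 + 1·-1 + -1·-10 + -1·-2 = 11
  a_11 = 0·11 + 1·-3 + -1·-1 + -1·-10 = 8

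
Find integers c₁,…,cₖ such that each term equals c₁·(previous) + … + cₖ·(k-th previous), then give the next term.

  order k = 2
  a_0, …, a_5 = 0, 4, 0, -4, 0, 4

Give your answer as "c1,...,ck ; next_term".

  a_2 = 0·4 + -1·0 = 0
  a_3 = 0·0 + -1·4 = -4
  a_4 = 0·-4 + -1·0 = 0
  a_5 = 0·0 + -1·-4 = 4
  a_6 = 0·4 + -1·0 = 0

0,-1 ; 0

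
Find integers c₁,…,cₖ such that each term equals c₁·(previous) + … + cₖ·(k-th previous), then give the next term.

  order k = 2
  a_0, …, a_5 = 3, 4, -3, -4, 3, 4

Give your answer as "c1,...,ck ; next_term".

0,-1 ; -3

  a_2 = 0·4 + -1·3 = -3
  a_3 = 0·-3 + -1·4 = -4
  a_4 = 0·-4 + -1·-3 = 3
  a_5 = 0·3 + -1·-4 = 4
  a_6 = 0·4 + -1·3 = -3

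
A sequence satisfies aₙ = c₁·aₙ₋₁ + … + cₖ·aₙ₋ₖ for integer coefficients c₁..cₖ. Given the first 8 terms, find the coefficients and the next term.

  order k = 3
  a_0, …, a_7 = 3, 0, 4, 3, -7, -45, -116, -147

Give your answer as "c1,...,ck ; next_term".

3,-4,-3 ; 158

  a_3 = 3·4 + -4·0 + -3·3 = 3
  a_4 = 3·3 + -4·4 + -3·0 = -7
  a_5 = 3·-7 + -4·3 + -3·4 = -45
  a_6 = 3·-45 + -4·-7 + -3·3 = -116
  a_7 = 3·-116 + -4·-45 + -3·-7 = -147
  a_8 = 3·-147 + -4·-116 + -3·-45 = 158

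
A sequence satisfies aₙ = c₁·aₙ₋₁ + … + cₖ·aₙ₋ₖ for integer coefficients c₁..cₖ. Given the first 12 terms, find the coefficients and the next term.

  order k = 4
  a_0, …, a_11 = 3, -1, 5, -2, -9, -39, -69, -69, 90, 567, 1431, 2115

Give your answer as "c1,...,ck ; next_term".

  a_4 = 3·-2 + -3·5 + -3·-1 + 3·3 = -9
  a_5 = 3·-9 + -3·-2 + -3·5 + 3·-1 = -39
  a_6 = 3·-39 + -3·-9 + -3·-2 + 3·5 = -69
  a_7 = 3·-69 + -3·-39 + -3·-9 + 3·-2 = -69
  a_8 = 3·-69 + -3·-69 + -3·-39 + 3·-9 = 90
  a_9 = 3·90 + -3·-69 + -3·-69 + 3·-39 = 567
  a_10 = 3·567 + -3·90 + -3·-69 + 3·-69 = 1431
  a_11 = 3·1431 + -3·567 + -3·90 + 3·-69 = 2115
  a_12 = 3·2115 + -3·1431 + -3·567 + 3·90 = 621

3,-3,-3,3 ; 621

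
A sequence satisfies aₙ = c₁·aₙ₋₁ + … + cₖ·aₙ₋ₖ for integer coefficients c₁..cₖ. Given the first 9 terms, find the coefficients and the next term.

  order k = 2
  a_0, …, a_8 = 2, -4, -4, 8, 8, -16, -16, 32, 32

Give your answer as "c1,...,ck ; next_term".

  a_2 = 0·-4 + -2·2 = -4
  a_3 = 0·-4 + -2·-4 = 8
  a_4 = 0·8 + -2·-4 = 8
  a_5 = 0·8 + -2·8 = -16
  a_6 = 0·-16 + -2·8 = -16
  a_7 = 0·-16 + -2·-16 = 32
  a_8 = 0·32 + -2·-16 = 32
  a_9 = 0·32 + -2·32 = -64

0,-2 ; -64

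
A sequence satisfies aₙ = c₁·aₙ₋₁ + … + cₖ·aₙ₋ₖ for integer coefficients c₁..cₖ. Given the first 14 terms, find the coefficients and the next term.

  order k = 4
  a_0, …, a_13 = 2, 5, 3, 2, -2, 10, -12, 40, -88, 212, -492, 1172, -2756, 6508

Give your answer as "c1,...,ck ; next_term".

-1,2,-2,2 ; -15348

  a_4 = -1·2 + 2·3 + -2·5 + 2·2 = -2
  a_5 = -1·-2 + 2·2 + -2·3 + 2·5 = 10
  a_6 = -1·10 + 2·-2 + -2·2 + 2·3 = -12
  a_7 = -1·-12 + 2·10 + -2·-2 + 2·2 = 40
  a_8 = -1·40 + 2·-12 + -2·10 + 2·-2 = -88
  a_9 = -1·-88 + 2·40 + -2·-12 + 2·10 = 212
  a_10 = -1·212 + 2·-88 + -2·40 + 2·-12 = -492
  a_11 = -1·-492 + 2·212 + -2·-88 + 2·40 = 1172
  a_12 = -1·1172 + 2·-492 + -2·212 + 2·-88 = -2756
  a_13 = -1·-2756 + 2·1172 + -2·-492 + 2·212 = 6508
  a_14 = -1·6508 + 2·-2756 + -2·1172 + 2·-492 = -15348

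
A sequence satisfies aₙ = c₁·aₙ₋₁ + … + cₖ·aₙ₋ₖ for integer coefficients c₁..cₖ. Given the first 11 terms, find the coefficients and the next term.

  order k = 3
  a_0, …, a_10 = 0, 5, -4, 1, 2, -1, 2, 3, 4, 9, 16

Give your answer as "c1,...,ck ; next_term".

  a_3 = 1·-4 + 1·5 + 1·0 = 1
  a_4 = 1·1 + 1·-4 + 1·5 = 2
  a_5 = 1·2 + 1·1 + 1·-4 = -1
  a_6 = 1·-1 + 1·2 + 1·1 = 2
  a_7 = 1·2 + 1·-1 + 1·2 = 3
  a_8 = 1·3 + 1·2 + 1·-1 = 4
  a_9 = 1·4 + 1·3 + 1·2 = 9
  a_10 = 1·9 + 1·4 + 1·3 = 16
  a_11 = 1·16 + 1·9 + 1·4 = 29

1,1,1 ; 29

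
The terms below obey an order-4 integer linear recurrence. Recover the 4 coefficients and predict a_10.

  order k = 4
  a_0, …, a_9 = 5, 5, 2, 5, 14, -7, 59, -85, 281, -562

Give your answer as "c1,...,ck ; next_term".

  a_4 = -2·5 + 2·2 + 3·5 + 1·5 = 14
  a_5 = -2·14 + 2·5 + 3·2 + 1·5 = -7
  a_6 = -2·-7 + 2·14 + 3·5 + 1·2 = 59
  a_7 = -2·59 + 2·-7 + 3·14 + 1·5 = -85
  a_8 = -2·-85 + 2·59 + 3·-7 + 1·14 = 281
  a_9 = -2·281 + 2·-85 + 3·59 + 1·-7 = -562
  a_10 = -2·-562 + 2·281 + 3·-85 + 1·59 = 1490

-2,2,3,1 ; 1490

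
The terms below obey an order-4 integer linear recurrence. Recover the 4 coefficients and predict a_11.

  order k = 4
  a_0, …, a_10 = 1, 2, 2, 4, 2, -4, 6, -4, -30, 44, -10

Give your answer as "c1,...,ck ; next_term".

0,-1,4,-4 ; -148

  a_4 = 0·4 + -1·2 + 4·2 + -4·1 = 2
  a_5 = 0·2 + -1·4 + 4·2 + -4·2 = -4
  a_6 = 0·-4 + -1·2 + 4·4 + -4·2 = 6
  a_7 = 0·6 + -1·-4 + 4·2 + -4·4 = -4
  a_8 = 0·-4 + -1·6 + 4·-4 + -4·2 = -30
  a_9 = 0·-30 + -1·-4 + 4·6 + -4·-4 = 44
  a_10 = 0·44 + -1·-30 + 4·-4 + -4·6 = -10
  a_11 = 0·-10 + -1·44 + 4·-30 + -4·-4 = -148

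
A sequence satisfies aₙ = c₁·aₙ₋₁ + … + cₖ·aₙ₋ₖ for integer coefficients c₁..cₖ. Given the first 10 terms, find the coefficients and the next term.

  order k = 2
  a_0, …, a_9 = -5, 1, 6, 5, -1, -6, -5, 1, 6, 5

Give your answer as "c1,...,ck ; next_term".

1,-1 ; -1

  a_2 = 1·1 + -1·-5 = 6
  a_3 = 1·6 + -1·1 = 5
  a_4 = 1·5 + -1·6 = -1
  a_5 = 1·-1 + -1·5 = -6
  a_6 = 1·-6 + -1·-1 = -5
  a_7 = 1·-5 + -1·-6 = 1
  a_8 = 1·1 + -1·-5 = 6
  a_9 = 1·6 + -1·1 = 5
  a_10 = 1·5 + -1·6 = -1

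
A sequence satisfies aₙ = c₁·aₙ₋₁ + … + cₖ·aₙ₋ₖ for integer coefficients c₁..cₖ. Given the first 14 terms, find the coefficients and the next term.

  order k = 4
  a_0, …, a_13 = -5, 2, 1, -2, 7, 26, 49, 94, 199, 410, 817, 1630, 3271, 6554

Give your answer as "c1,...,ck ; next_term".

3,-3,3,-2 ; 13105

  a_4 = 3·-2 + -3·1 + 3·2 + -2·-5 = 7
  a_5 = 3·7 + -3·-2 + 3·1 + -2·2 = 26
  a_6 = 3·26 + -3·7 + 3·-2 + -2·1 = 49
  a_7 = 3·49 + -3·26 + 3·7 + -2·-2 = 94
  a_8 = 3·94 + -3·49 + 3·26 + -2·7 = 199
  a_9 = 3·199 + -3·94 + 3·49 + -2·26 = 410
  a_10 = 3·410 + -3·199 + 3·94 + -2·49 = 817
  a_11 = 3·817 + -3·410 + 3·199 + -2·94 = 1630
  a_12 = 3·1630 + -3·817 + 3·410 + -2·199 = 3271
  a_13 = 3·3271 + -3·1630 + 3·817 + -2·410 = 6554
  a_14 = 3·6554 + -3·3271 + 3·1630 + -2·817 = 13105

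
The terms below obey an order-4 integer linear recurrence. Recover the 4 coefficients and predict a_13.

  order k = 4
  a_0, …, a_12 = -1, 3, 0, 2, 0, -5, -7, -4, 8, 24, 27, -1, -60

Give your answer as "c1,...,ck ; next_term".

1,-1,-1,-1 ; -110

  a_4 = 1·2 + -1·0 + -1·3 + -1·-1 = 0
  a_5 = 1·0 + -1·2 + -1·0 + -1·3 = -5
  a_6 = 1·-5 + -1·0 + -1·2 + -1·0 = -7
  a_7 = 1·-7 + -1·-5 + -1·0 + -1·2 = -4
  a_8 = 1·-4 + -1·-7 + -1·-5 + -1·0 = 8
  a_9 = 1·8 + -1·-4 + -1·-7 + -1·-5 = 24
  a_10 = 1·24 + -1·8 + -1·-4 + -1·-7 = 27
  a_11 = 1·27 + -1·24 + -1·8 + -1·-4 = -1
  a_12 = 1·-1 + -1·27 + -1·24 + -1·8 = -60
  a_13 = 1·-60 + -1·-1 + -1·27 + -1·24 = -110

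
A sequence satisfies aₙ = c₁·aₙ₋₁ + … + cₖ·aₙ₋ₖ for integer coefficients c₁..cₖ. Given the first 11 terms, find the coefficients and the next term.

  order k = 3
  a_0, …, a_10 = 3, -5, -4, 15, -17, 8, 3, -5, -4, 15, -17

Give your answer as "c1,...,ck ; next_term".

  a_3 = -2·-4 + -2·-5 + -1·3 = 15
  a_4 = -2·15 + -2·-4 + -1·-5 = -17
  a_5 = -2·-17 + -2·15 + -1·-4 = 8
  a_6 = -2·8 + -2·-17 + -1·15 = 3
  a_7 = -2·3 + -2·8 + -1·-17 = -5
  a_8 = -2·-5 + -2·3 + -1·8 = -4
  a_9 = -2·-4 + -2·-5 + -1·3 = 15
  a_10 = -2·15 + -2·-4 + -1·-5 = -17
  a_11 = -2·-17 + -2·15 + -1·-4 = 8

-2,-2,-1 ; 8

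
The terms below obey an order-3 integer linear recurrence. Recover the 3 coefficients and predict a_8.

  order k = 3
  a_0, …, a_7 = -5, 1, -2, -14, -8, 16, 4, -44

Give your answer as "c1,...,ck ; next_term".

  a_3 = 1·-2 + -2·1 + 2·-5 = -14
  a_4 = 1·-14 + -2·-2 + 2·1 = -8
  a_5 = 1·-8 + -2·-14 + 2·-2 = 16
  a_6 = 1·16 + -2·-8 + 2·-14 = 4
  a_7 = 1·4 + -2·16 + 2·-8 = -44
  a_8 = 1·-44 + -2·4 + 2·16 = -20

1,-2,2 ; -20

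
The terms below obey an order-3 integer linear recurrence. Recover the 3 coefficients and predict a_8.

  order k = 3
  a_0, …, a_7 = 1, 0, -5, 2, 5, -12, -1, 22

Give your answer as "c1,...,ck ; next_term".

0,-1,2 ; -23

  a_3 = 0·-5 + -1·0 + 2·1 = 2
  a_4 = 0·2 + -1·-5 + 2·0 = 5
  a_5 = 0·5 + -1·2 + 2·-5 = -12
  a_6 = 0·-12 + -1·5 + 2·2 = -1
  a_7 = 0·-1 + -1·-12 + 2·5 = 22
  a_8 = 0·22 + -1·-1 + 2·-12 = -23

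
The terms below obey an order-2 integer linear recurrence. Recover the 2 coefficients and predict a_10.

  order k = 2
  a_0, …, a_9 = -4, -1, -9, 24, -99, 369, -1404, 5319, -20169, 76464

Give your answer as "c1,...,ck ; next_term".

  a_2 = -3·-1 + 3·-4 = -9
  a_3 = -3·-9 + 3·-1 = 24
  a_4 = -3·24 + 3·-9 = -99
  a_5 = -3·-99 + 3·24 = 369
  a_6 = -3·369 + 3·-99 = -1404
  a_7 = -3·-1404 + 3·369 = 5319
  a_8 = -3·5319 + 3·-1404 = -20169
  a_9 = -3·-20169 + 3·5319 = 76464
  a_10 = -3·76464 + 3·-20169 = -289899

-3,3 ; -289899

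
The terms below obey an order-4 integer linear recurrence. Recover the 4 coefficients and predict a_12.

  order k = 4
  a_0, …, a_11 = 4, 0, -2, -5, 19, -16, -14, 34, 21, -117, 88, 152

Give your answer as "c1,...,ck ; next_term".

-1,-1,1,3 ; -294

  a_4 = -1·-5 + -1·-2 + 1·0 + 3·4 = 19
  a_5 = -1·19 + -1·-5 + 1·-2 + 3·0 = -16
  a_6 = -1·-16 + -1·19 + 1·-5 + 3·-2 = -14
  a_7 = -1·-14 + -1·-16 + 1·19 + 3·-5 = 34
  a_8 = -1·34 + -1·-14 + 1·-16 + 3·19 = 21
  a_9 = -1·21 + -1·34 + 1·-14 + 3·-16 = -117
  a_10 = -1·-117 + -1·21 + 1·34 + 3·-14 = 88
  a_11 = -1·88 + -1·-117 + 1·21 + 3·34 = 152
  a_12 = -1·152 + -1·88 + 1·-117 + 3·21 = -294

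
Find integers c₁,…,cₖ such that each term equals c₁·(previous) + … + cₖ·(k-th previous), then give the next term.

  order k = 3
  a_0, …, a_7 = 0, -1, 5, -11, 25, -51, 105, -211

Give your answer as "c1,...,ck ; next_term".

  a_3 = -2·5 + 1·-1 + 2·0 = -11
  a_4 = -2·-11 + 1·5 + 2·-1 = 25
  a_5 = -2·25 + 1·-11 + 2·5 = -51
  a_6 = -2·-51 + 1·25 + 2·-11 = 105
  a_7 = -2·105 + 1·-51 + 2·25 = -211
  a_8 = -2·-211 + 1·105 + 2·-51 = 425

-2,1,2 ; 425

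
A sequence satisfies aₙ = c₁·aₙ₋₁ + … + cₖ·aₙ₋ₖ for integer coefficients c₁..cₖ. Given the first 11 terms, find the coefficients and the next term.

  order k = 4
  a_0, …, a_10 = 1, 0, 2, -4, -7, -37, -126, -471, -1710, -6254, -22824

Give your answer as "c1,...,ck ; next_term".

3,3,-2,-1 ; -83343

  a_4 = 3·-4 + 3·2 + -2·0 + -1·1 = -7
  a_5 = 3·-7 + 3·-4 + -2·2 + -1·0 = -37
  a_6 = 3·-37 + 3·-7 + -2·-4 + -1·2 = -126
  a_7 = 3·-126 + 3·-37 + -2·-7 + -1·-4 = -471
  a_8 = 3·-471 + 3·-126 + -2·-37 + -1·-7 = -1710
  a_9 = 3·-1710 + 3·-471 + -2·-126 + -1·-37 = -6254
  a_10 = 3·-6254 + 3·-1710 + -2·-471 + -1·-126 = -22824
  a_11 = 3·-22824 + 3·-6254 + -2·-1710 + -1·-471 = -83343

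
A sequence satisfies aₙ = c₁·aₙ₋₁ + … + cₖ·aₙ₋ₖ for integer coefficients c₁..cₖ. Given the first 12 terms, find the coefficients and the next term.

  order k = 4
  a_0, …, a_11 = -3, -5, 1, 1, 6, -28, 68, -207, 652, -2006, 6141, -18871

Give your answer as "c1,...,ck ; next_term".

  a_4 = -2·1 + 2·1 + -3·-5 + 3·-3 = 6
  a_5 = -2·6 + 2·1 + -3·1 + 3·-5 = -28
  a_6 = -2·-28 + 2·6 + -3·1 + 3·1 = 68
  a_7 = -2·68 + 2·-28 + -3·6 + 3·1 = -207
  a_8 = -2·-207 + 2·68 + -3·-28 + 3·6 = 652
  a_9 = -2·652 + 2·-207 + -3·68 + 3·-28 = -2006
  a_10 = -2·-2006 + 2·652 + -3·-207 + 3·68 = 6141
  a_11 = -2·6141 + 2·-2006 + -3·652 + 3·-207 = -18871
  a_12 = -2·-18871 + 2·6141 + -3·-2006 + 3·652 = 57998

-2,2,-3,3 ; 57998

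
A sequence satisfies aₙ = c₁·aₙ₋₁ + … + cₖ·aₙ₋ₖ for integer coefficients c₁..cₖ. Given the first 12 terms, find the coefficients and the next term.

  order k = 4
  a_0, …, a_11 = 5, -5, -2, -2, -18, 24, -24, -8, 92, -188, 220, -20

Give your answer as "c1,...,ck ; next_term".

-1,0,2,-2 ; -540

  a_4 = -1·-2 + 0·-2 + 2·-5 + -2·5 = -18
  a_5 = -1·-18 + 0·-2 + 2·-2 + -2·-5 = 24
  a_6 = -1·24 + 0·-18 + 2·-2 + -2·-2 = -24
  a_7 = -1·-24 + 0·24 + 2·-18 + -2·-2 = -8
  a_8 = -1·-8 + 0·-24 + 2·24 + -2·-18 = 92
  a_9 = -1·92 + 0·-8 + 2·-24 + -2·24 = -188
  a_10 = -1·-188 + 0·92 + 2·-8 + -2·-24 = 220
  a_11 = -1·220 + 0·-188 + 2·92 + -2·-8 = -20
  a_12 = -1·-20 + 0·220 + 2·-188 + -2·92 = -540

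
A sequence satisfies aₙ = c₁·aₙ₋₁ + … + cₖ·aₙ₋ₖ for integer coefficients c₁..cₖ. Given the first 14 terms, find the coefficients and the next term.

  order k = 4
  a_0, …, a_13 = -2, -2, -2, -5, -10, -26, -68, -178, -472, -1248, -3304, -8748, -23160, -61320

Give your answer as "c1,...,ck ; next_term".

  a_4 = 2·-5 + 2·-2 + 0·-2 + -2·-2 = -10
  a_5 = 2·-10 + 2·-5 + 0·-2 + -2·-2 = -26
  a_6 = 2·-26 + 2·-10 + 0·-5 + -2·-2 = -68
  a_7 = 2·-68 + 2·-26 + 0·-10 + -2·-5 = -178
  a_8 = 2·-178 + 2·-68 + 0·-26 + -2·-10 = -472
  a_9 = 2·-472 + 2·-178 + 0·-68 + -2·-26 = -1248
  a_10 = 2·-1248 + 2·-472 + 0·-178 + -2·-68 = -3304
  a_11 = 2·-3304 + 2·-1248 + 0·-472 + -2·-178 = -8748
  a_12 = 2·-8748 + 2·-3304 + 0·-1248 + -2·-472 = -23160
  a_13 = 2·-23160 + 2·-8748 + 0·-3304 + -2·-1248 = -61320
  a_14 = 2·-61320 + 2·-23160 + 0·-8748 + -2·-3304 = -162352

2,2,0,-2 ; -162352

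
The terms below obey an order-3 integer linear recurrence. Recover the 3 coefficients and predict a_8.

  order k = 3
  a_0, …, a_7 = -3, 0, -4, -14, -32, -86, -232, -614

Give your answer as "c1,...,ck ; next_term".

2,1,2 ; -1632

  a_3 = 2·-4 + 1·0 + 2·-3 = -14
  a_4 = 2·-14 + 1·-4 + 2·0 = -32
  a_5 = 2·-32 + 1·-14 + 2·-4 = -86
  a_6 = 2·-86 + 1·-32 + 2·-14 = -232
  a_7 = 2·-232 + 1·-86 + 2·-32 = -614
  a_8 = 2·-614 + 1·-232 + 2·-86 = -1632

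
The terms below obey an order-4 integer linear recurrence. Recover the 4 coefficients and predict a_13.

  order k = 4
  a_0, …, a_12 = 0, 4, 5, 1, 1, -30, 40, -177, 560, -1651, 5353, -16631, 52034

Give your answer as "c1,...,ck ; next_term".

-2,3,-3,-4 ; -163416

  a_4 = -2·1 + 3·5 + -3·4 + -4·0 = 1
  a_5 = -2·1 + 3·1 + -3·5 + -4·4 = -30
  a_6 = -2·-30 + 3·1 + -3·1 + -4·5 = 40
  a_7 = -2·40 + 3·-30 + -3·1 + -4·1 = -177
  a_8 = -2·-177 + 3·40 + -3·-30 + -4·1 = 560
  a_9 = -2·560 + 3·-177 + -3·40 + -4·-30 = -1651
  a_10 = -2·-1651 + 3·560 + -3·-177 + -4·40 = 5353
  a_11 = -2·5353 + 3·-1651 + -3·560 + -4·-177 = -16631
  a_12 = -2·-16631 + 3·5353 + -3·-1651 + -4·560 = 52034
  a_13 = -2·52034 + 3·-16631 + -3·5353 + -4·-1651 = -163416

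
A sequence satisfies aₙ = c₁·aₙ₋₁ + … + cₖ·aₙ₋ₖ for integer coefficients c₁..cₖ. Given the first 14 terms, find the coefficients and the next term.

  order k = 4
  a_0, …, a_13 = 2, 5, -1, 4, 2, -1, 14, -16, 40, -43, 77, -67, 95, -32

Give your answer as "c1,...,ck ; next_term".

-1,2,2,-1 ; 11

  a_4 = -1·4 + 2·-1 + 2·5 + -1·2 = 2
  a_5 = -1·2 + 2·4 + 2·-1 + -1·5 = -1
  a_6 = -1·-1 + 2·2 + 2·4 + -1·-1 = 14
  a_7 = -1·14 + 2·-1 + 2·2 + -1·4 = -16
  a_8 = -1·-16 + 2·14 + 2·-1 + -1·2 = 40
  a_9 = -1·40 + 2·-16 + 2·14 + -1·-1 = -43
  a_10 = -1·-43 + 2·40 + 2·-16 + -1·14 = 77
  a_11 = -1·77 + 2·-43 + 2·40 + -1·-16 = -67
  a_12 = -1·-67 + 2·77 + 2·-43 + -1·40 = 95
  a_13 = -1·95 + 2·-67 + 2·77 + -1·-43 = -32
  a_14 = -1·-32 + 2·95 + 2·-67 + -1·77 = 11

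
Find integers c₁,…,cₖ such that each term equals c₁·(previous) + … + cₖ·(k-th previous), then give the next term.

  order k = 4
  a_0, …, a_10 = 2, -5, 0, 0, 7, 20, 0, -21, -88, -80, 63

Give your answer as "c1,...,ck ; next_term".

  a_4 = 0·0 + 0·0 + -3·-5 + -4·2 = 7
  a_5 = 0·7 + 0·0 + -3·0 + -4·-5 = 20
  a_6 = 0·20 + 0·7 + -3·0 + -4·0 = 0
  a_7 = 0·0 + 0·20 + -3·7 + -4·0 = -21
  a_8 = 0·-21 + 0·0 + -3·20 + -4·7 = -88
  a_9 = 0·-88 + 0·-21 + -3·0 + -4·20 = -80
  a_10 = 0·-80 + 0·-88 + -3·-21 + -4·0 = 63
  a_11 = 0·63 + 0·-80 + -3·-88 + -4·-21 = 348

0,0,-3,-4 ; 348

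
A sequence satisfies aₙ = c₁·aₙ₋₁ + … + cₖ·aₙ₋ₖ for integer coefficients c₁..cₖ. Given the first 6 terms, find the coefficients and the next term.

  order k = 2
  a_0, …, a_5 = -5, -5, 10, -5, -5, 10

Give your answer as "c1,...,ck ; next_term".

  a_2 = -1·-5 + -1·-5 = 10
  a_3 = -1·10 + -1·-5 = -5
  a_4 = -1·-5 + -1·10 = -5
  a_5 = -1·-5 + -1·-5 = 10
  a_6 = -1·10 + -1·-5 = -5

-1,-1 ; -5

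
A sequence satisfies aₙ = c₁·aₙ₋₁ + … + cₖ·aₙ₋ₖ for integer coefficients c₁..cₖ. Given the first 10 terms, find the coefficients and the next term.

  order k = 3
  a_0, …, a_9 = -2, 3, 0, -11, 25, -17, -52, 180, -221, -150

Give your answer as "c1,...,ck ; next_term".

  a_3 = -2·0 + -3·3 + 1·-2 = -11
  a_4 = -2·-11 + -3·0 + 1·3 = 25
  a_5 = -2·25 + -3·-11 + 1·0 = -17
  a_6 = -2·-17 + -3·25 + 1·-11 = -52
  a_7 = -2·-52 + -3·-17 + 1·25 = 180
  a_8 = -2·180 + -3·-52 + 1·-17 = -221
  a_9 = -2·-221 + -3·180 + 1·-52 = -150
  a_10 = -2·-150 + -3·-221 + 1·180 = 1143

-2,-3,1 ; 1143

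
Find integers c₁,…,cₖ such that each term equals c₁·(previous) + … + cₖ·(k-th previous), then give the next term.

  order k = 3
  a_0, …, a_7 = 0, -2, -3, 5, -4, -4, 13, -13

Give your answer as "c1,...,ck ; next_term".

-1,-1,1 ; -4

  a_3 = -1·-3 + -1·-2 + 1·0 = 5
  a_4 = -1·5 + -1·-3 + 1·-2 = -4
  a_5 = -1·-4 + -1·5 + 1·-3 = -4
  a_6 = -1·-4 + -1·-4 + 1·5 = 13
  a_7 = -1·13 + -1·-4 + 1·-4 = -13
  a_8 = -1·-13 + -1·13 + 1·-4 = -4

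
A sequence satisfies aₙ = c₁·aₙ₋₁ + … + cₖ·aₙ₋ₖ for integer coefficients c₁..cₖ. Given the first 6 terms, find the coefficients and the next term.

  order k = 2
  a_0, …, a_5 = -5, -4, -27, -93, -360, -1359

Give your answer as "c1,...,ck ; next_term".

  a_2 = 3·-4 + 3·-5 = -27
  a_3 = 3·-27 + 3·-4 = -93
  a_4 = 3·-93 + 3·-27 = -360
  a_5 = 3·-360 + 3·-93 = -1359
  a_6 = 3·-1359 + 3·-360 = -5157

3,3 ; -5157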